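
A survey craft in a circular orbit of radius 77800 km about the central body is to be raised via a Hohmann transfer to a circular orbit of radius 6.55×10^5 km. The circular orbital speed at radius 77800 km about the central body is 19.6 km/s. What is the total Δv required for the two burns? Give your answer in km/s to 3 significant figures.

From the circular-orbit relation v² = μ/r at r = 77800 km: μ = v²r = (19.6)² × 77800 = 2.98876×10^7 km³/s².
The Hohmann ellipse has a_t = (r₁ + r₂)/2 = 3.664×10^5 km.
At r₁ the circular-orbit speed is v₁ = √(μ/r₁) = 19.600 km/s.
Transfer-orbit speed at r₁ (vis-viva equation): v_p = √[μ(2/r₁ − 1/a_t)] = 26.206 km/s.
First burn Δv₁ = |v_p − v₁| = 6.606 km/s.
At r₂, v₂ = √(μ/r₂) = 6.755 km/s.
Transfer-orbit speed at r₂: v_a = √[μ(2/r₂ − 1/a_t)] = 3.113 km/s.
Second burn Δv₂ = |v₂ − v_a| = 3.642 km/s.
Total Δv = Δv₁ + Δv₂ = 10.25 km/s.

Δv = 10.2 km/s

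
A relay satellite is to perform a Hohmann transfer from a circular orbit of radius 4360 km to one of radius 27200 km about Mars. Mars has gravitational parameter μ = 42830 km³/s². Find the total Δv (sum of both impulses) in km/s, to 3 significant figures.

Δv = 1.58 km/s

Semi-major axis of the transfer orbit: a_t = (4360 + 27200)/2 = 15780 km.
At r₁ the circular-orbit speed is v₁ = √(μ/r₁) = 3.1342 km/s.
On the transfer ellipse at r₁, v² = μ(2/r − 1/a) gives v_p = √[μ(2/r₁ − 1/a_t)] = 4.1149 km/s.
First burn Δv₁ = |v_p − v₁| = 0.9807 km/s.
At r₂, v₂ = √(μ/r₂) = 1.2548 km/s.
Transfer-orbit speed at r₂: v_a = √[μ(2/r₂ − 1/a_t)] = 0.65960 km/s.
Second burn Δv₂ = |v₂ − v_a| = 0.5952 km/s.
Total Δv = Δv₁ + Δv₂ = 1.576 km/s.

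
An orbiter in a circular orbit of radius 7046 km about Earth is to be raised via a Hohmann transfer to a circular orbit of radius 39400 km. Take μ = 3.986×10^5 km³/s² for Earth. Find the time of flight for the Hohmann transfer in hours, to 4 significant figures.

The Hohmann ellipse has a_t = (r₁ + r₂)/2 = 23223 km.
Transfer time t = π√(a_t³/μ) = π√((23223)³ / 3.986×10^5) = 17610 s.
Converting: 17610 s ÷ 3600 s/hour = 4.892 hours.

t = 4.892 hours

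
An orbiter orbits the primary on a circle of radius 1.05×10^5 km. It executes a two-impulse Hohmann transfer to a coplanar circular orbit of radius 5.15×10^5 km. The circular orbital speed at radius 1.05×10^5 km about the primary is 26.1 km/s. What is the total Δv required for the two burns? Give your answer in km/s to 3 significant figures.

From the circular-orbit relation v² = μ/r at r = 1.05×10^5 km: μ = v²r = (26.1)² × 1.05×10^5 = 7.15270×10^7 km³/s².
Transfer-ellipse semi-major axis a_t = (r₁ + r₂)/2 = (1.050×10^5 + 5.150×10^5)/2 = 3.100×10^5 km.
Circular speed at r₁: v₁ = √(μ/r₁) = √(7.15270×10^7/1.050×10^5) = 26.100 km/s.
On the transfer ellipse at r₁, vis-viva gives v_p = √[μ(2/r₁ − 1/a_t)] = 33.641 km/s.
First burn Δv₁ = |v_p − v₁| = 7.541 km/s.
Circular speed at r₂: v₂ = √(μ/r₂) = 11.785 km/s.
Transfer-orbit speed at r₂: v_a = √[μ(2/r₂ − 1/a_t)] = 6.8588 km/s.
Second burn Δv₂ = |v₂ − v_a| = 4.926 km/s.
Total Δv = Δv₁ + Δv₂ = 12.47 km/s.

Δv = 12.5 km/s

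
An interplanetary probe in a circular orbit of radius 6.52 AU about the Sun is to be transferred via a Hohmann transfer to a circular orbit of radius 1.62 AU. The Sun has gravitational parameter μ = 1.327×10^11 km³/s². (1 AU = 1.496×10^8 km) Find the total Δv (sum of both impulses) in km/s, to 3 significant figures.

Δv = 10.5 km/s

In km: r₁ = 6.52 × 1.496×10^8 = 9.75392×10^8 km; r₂ = 1.62 × 1.496×10^8 = 2.42352×10^8 km.
Transfer-ellipse semi-major axis a_t = (r₁ + r₂)/2 = (9.75392×10^8 + 2.42352×10^8)/2 = 6.08872×10^8 km.
Circular speed at r₁: v₁ = √(μ/r₁) = √(1.327×10^11/9.75392×10^8) = 11.664 km/s.
Transfer-orbit speed at r₁ (vis-viva): v_a = √[μ(2/r₁ − 1/a_t)] = 7.3588 km/s.
First burn Δv₁ = |v_a − v₁| = 4.305 km/s.
At r₂, v₂ = √(μ/r₂) = 23.400 km/s.
Transfer-orbit speed at r₂: v_p = √[μ(2/r₂ − 1/a_t)] = 29.617 km/s.
Second burn Δv₂ = |v₂ − v_p| = 6.217 km/s.
Total Δv = Δv₁ + Δv₂ = 10.52 km/s.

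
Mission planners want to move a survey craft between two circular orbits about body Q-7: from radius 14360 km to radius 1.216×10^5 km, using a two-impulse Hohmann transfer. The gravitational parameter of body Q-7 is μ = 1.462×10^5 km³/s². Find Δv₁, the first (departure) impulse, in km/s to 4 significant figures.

Semi-major axis of the transfer orbit: a_t = (14360 + 1.216×10^5)/2 = 67980 km.
On the circular orbit at r = 14360 km, v_c = √(μ/r) = 3.1908 km/s.
Transfer-orbit speed at the same r (vis-viva, a = a_t): v_t = √[μ(2/r − 1/a_t)] = 4.2675 km/s.
Δv₁ = |v_t − v_c| = |4.2675 − 3.1908| = 1.077 km/s.

Δv₁ = 1.077 km/s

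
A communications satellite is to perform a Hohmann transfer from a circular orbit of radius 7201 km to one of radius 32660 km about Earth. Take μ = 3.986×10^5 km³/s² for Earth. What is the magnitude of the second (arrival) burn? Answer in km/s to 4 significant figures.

Δv₂ = 1.394 km/s

Semi-major axis of the transfer orbit: a_t = (7201 + 32660)/2 = 19930.5 km.
On the circular orbit at r = 32660 km, v_c = √(μ/r) = 3.4935 km/s.
Vis-viva on the transfer ellipse at r = 32660 km gives v_t = √[μ(2/r − 1/a_t)] = 2.0999 km/s.
Δv₂ = |v_t − v_c| = |2.0999 − 3.4935| = 1.394 km/s.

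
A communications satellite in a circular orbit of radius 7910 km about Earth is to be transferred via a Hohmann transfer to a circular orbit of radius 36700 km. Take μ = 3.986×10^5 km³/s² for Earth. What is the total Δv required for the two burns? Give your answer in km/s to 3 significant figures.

The Hohmann ellipse has a_t = (r₁ + r₂)/2 = 22305 km.
At r₁ the circular-orbit speed is v₁ = √(μ/r₁) = 7.099 km/s.
On the transfer ellipse at r₁, vis-viva gives v_p = √[μ(2/r₁ − 1/a_t)] = 9.106 km/s.
First burn Δv₁ = |v_p − v₁| = 2.007 km/s.
At r₂, v₂ = √(μ/r₂) = 3.296 km/s.
Transfer-orbit speed at r₂: v_a = √[μ(2/r₂ − 1/a_t)] = 1.963 km/s.
Second burn Δv₂ = |v₂ − v_a| = 1.333 km/s.
Total Δv = Δv₁ + Δv₂ = 3.340 km/s.

Δv = 3.34 km/s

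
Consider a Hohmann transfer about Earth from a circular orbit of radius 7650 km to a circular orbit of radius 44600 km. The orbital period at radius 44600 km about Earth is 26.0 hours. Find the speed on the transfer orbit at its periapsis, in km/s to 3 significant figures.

v = 9.45 km/s

From Kepler's third law T² = 4π²r³/μ at r = 44600 km, T = 26.0 hours = 26.0 × 3600 s = 93600 s: μ = 4π²r³/T² = 3.99772×10^5 km³/s².
Semi-major axis of the transfer orbit: a_t = (7650 + 44600)/2 = 26125 km.
The periapsis of the transfer ellipse is at r = 7650 km.
Vis-viva: v = √[μ(2/r − 1/a_t)] = √[3.99772×10^5 × (2/7650 − 1/26125)] = 9.445 km/s.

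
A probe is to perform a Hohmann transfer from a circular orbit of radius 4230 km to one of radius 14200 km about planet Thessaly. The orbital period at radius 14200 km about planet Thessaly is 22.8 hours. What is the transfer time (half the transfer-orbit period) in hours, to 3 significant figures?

t = 5.96 hours

From Kepler's third law T² = 4π²r³/μ at r = 14200 km, T = 22.8 hours = 22.8 × 3600 s = 82080 s: μ = 4π²r³/T² = 16778.4 km³/s².
Transfer-ellipse semi-major axis a_t = (r₁ + r₂)/2 = (4230 + 14200)/2 = 9215 km.
Half the transfer-orbit period gives t = π√(a_t³/μ) = 21450 s.
Converting: 21450 s ÷ 3600 s/hour = 5.96 hours.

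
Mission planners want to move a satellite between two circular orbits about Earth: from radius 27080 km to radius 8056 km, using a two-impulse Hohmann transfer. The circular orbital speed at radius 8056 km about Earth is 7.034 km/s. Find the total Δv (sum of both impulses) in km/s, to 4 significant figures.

From the circular-orbit relation v² = μ/r at r = 8056 km: μ = v²r = (7.034)² × 8056 = 3.98588×10^5 km³/s².
Transfer-ellipse semi-major axis a_t = (r₁ + r₂)/2 = (27080 + 8056)/2 = 17568 km.
Circular speed at r₁: v₁ = √(μ/r₁) = √(3.98588×10^5/27080) = 3.837 km/s.
Transfer-orbit speed at r₁ (vis-viva): v_a = √[μ(2/r₁ − 1/a_t)] = 2.598 km/s.
First burn Δv₁ = |v_a − v₁| = 1.239 km/s.
At r₂, v₂ = √(μ/r₂) = 7.034 km/s.
Transfer-orbit speed at r₂: v_p = √[μ(2/r₂ − 1/a_t)] = 8.733 km/s.
Second burn Δv₂ = |v₂ − v_p| = 1.699 km/s.
Total Δv = Δv₁ + Δv₂ = 2.938 km/s.

Δv = 2.938 km/s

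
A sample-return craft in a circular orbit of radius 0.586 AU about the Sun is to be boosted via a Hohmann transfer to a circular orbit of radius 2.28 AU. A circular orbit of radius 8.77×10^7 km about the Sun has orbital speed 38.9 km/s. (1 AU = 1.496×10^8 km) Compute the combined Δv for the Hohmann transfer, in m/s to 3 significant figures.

From the circular-orbit relation v² = μ/r at r = 8.77×10^7 km: μ = v²r = (38.9)² × 8.77×10^7 = 1.32709×10^11 km³/s².
In km: r₁ = 0.586 × 1.496×10^8 = 8.76656×10^7 km; r₂ = 2.28 × 1.496×10^8 = 3.41088×10^8 km.
The Hohmann ellipse has a_t = (r₁ + r₂)/2 = 2.143768×10^8 km.
At r₁ the circular-orbit speed is v₁ = √(μ/r₁) = 38.91 km/s.
Transfer-orbit speed at r₁ (vis-viva equation): v_p = √[μ(2/r₁ − 1/a_t)] = 49.08 km/s.
First burn Δv₁ = |v_p − v₁| = 10.17 km/s.
Circular speed at r₂: v₂ = √(μ/r₂) = 19.725 km/s.
Transfer-orbit speed at r₂: v_a = √[μ(2/r₂ − 1/a_t)] = 12.614 km/s.
Second burn Δv₂ = |v₂ − v_a| = 7.111 km/s.
Δv = Δv₁ + Δv₂ = 10.17 + 7.111 = 17.28 km/s.

Δv = 17300 m/s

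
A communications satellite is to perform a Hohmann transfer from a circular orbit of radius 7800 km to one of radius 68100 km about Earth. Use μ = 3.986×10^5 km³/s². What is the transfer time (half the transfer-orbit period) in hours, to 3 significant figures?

t = 10.2 hours

The Hohmann ellipse has a_t = (r₁ + r₂)/2 = 37950 km.
By Kepler's third law the transfer-orbit period is T = 2π√(a_t³/μ), so t = T/2 = 36790 s.
Converting: 36790 s ÷ 3600 s/hour = 10.2 hours.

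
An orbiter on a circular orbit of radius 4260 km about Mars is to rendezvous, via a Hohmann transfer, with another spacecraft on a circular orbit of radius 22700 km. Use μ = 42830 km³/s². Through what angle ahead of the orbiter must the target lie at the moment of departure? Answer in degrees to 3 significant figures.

φ = 97.6°

Transfer-ellipse semi-major axis a_t = (r₁ + r₂)/2 = (4260 + 22700)/2 = 13480 km.
The half-period of the transfer ellipse is t = π√(a_t³/μ) = 23758 s.
The target's mean motion on its circular orbit is ω₂ = √(μ/r₂³) = 6.0511×10^-5 rad/s.
Angle swept by the target during transfer: ω₂·t = 1.4376 rad = 82.37°.
Arrival is 180° from departure on the ellipse, so φ = 180° − 82.37° = 97.6°.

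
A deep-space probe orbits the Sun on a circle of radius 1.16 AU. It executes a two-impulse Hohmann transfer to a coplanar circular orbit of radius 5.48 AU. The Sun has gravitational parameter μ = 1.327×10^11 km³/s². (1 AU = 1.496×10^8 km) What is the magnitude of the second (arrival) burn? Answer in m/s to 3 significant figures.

Δv₂ = 5200 m/s

In km: r₁ = 1.16 × 1.496×10^8 = 1.73536×10^8 km; r₂ = 5.48 × 1.496×10^8 = 8.19808×10^8 km.
Transfer-ellipse semi-major axis a_t = (r₁ + r₂)/2 = (1.73536×10^8 + 8.19808×10^8)/2 = 4.96672×10^8 km.
Circular speed at r = 8.19808×10^8 km: v_c = √(μ/r) = 12.7227 km/s.
Transfer-orbit speed at the same r (vis-viva, a = a_t): v_t = √[μ(2/r − 1/a_t)] = 7.52037 km/s.
Δv₂ = |v_t − v_c| = |7.52037 − 12.7227| = 5.202 km/s.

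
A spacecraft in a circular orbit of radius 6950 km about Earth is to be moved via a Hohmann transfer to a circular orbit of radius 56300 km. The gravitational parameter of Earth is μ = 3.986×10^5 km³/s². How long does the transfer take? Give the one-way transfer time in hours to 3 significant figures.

t = 7.77 hours

The Hohmann ellipse has a_t = (r₁ + r₂)/2 = 31625 km.
Half the transfer-orbit period gives t = π√(a_t³/μ) = 27985 s.
Converting: 27985 s ÷ 3600 s/hour = 7.77 hours.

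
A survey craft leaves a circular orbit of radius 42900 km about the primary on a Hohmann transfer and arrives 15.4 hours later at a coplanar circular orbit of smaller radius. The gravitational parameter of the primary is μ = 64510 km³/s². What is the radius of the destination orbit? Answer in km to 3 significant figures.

r₂ = 11500 km

Transfer time t = 15.4 hours = 55440 s, and t = π√(a_t³/μ).
So a_t = (μ t²/π²)^(1/3) = (64510 × (55440)² / π²)^(1/3) = 27185 km.
Since a_t = (r₁ + r₂)/2, r₂ = 2a_t − r₁ = 2×27185 − 42900 = 11470 km.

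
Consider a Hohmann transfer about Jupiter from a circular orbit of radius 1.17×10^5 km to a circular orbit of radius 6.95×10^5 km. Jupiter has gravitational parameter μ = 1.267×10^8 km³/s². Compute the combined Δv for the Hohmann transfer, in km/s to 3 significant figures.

Semi-major axis of the transfer orbit: a_t = (1.170×10^5 + 6.950×10^5)/2 = 4.060×10^5 km.
Circular speed at r₁: v₁ = √(μ/r₁) = √(1.267×10^8/1.170×10^5) = 32.91 km/s.
On the transfer ellipse at r₁, vis-viva gives v_p = √[μ(2/r₁ − 1/a_t)] = 43.06 km/s.
First burn Δv₁ = |v_p − v₁| = 10.15 km/s.
Circular speed at r₂: v₂ = √(μ/r₂) = 13.502 km/s.
Transfer-orbit speed at r₂: v_a = √[μ(2/r₂ − 1/a_t)] = 7.2481 km/s.
Second burn Δv₂ = |v₂ − v_a| = 6.254 km/s.
Δv = Δv₁ + Δv₂ = 10.15 + 6.254 = 16.40 km/s.

Δv = 16.4 km/s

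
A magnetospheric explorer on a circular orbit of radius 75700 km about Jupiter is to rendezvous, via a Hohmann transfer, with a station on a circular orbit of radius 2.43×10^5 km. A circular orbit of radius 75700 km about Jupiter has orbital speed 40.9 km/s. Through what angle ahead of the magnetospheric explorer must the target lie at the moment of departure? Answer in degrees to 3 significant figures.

φ = 84.4°

From the circular-orbit relation v² = μ/r at r = 75700 km: μ = v²r = (40.9)² × 75700 = 1.26632×10^8 km³/s².
The Hohmann ellipse has a_t = (r₁ + r₂)/2 = 1.5935×10^5 km.
The half-period of the transfer ellipse is t = π√(a_t³/μ) = 17759 s.
The target's mean motion on its circular orbit is ω₂ = √(μ/r₂³) = 9.3942×10^-5 rad/s.
Angle swept by the target during transfer: ω₂·t = 1.6683 rad = 95.59°.
Arrival is 180° from departure on the ellipse, so φ = 180° − 95.59° = 84.4°.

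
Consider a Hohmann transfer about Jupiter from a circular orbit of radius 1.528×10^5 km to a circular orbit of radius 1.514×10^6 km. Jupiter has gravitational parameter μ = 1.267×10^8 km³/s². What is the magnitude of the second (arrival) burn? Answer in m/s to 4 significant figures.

Semi-major axis of the transfer orbit: a_t = (1.528×10^5 + 1.514×10^6)/2 = 8.334×10^5 km.
Circular speed at r = 1.514×10^6 km: v_c = √(μ/r) = 9.148 km/s.
Vis-viva on the transfer ellipse at r = 1.514×10^6 km gives v_t = √[μ(2/r − 1/a_t)] = 3.917 km/s.
Δv₂ = |v_t − v_c| = |3.917 − 9.148| = 5.231 km/s.

Δv₂ = 5231 m/s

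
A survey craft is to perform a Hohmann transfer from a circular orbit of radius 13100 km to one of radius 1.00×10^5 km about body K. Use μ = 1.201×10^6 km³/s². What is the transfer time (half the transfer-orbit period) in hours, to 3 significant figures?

Transfer-ellipse semi-major axis a_t = (r₁ + r₂)/2 = (13100 + 1.000×10^5)/2 = 56550 km.
By Kepler's third law the transfer-orbit period is T = 2π√(a_t³/μ), so t = T/2 = 38550 s.
Converting: 38550 s ÷ 3600 s/hour = 10.7 hours.

t = 10.7 hours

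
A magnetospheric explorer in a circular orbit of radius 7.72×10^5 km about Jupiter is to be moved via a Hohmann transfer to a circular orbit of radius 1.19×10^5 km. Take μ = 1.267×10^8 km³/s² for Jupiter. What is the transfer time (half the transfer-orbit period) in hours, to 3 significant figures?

t = 23.1 hours

The Hohmann ellipse has a_t = (r₁ + r₂)/2 = 4.455×10^5 km.
By Kepler's third law the transfer-orbit period is T = 2π√(a_t³/μ), so t = T/2 = 82990 s.
Converting: 82990 s ÷ 3600 s/hour = 23.1 hours.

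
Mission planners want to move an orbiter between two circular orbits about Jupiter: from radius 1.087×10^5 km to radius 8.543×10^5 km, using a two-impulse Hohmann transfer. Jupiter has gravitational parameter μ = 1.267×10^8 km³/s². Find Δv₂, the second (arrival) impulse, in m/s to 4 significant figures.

Δv₂ = 6392 m/s

Transfer-ellipse semi-major axis a_t = (r₁ + r₂)/2 = (1.087×10^5 + 8.543×10^5)/2 = 4.815×10^5 km.
Circular speed at r = 8.543×10^5 km: v_c = √(μ/r) = 12.178 km/s.
Vis-viva on the transfer ellipse at r = 8.543×10^5 km gives v_t = √[μ(2/r − 1/a_t)] = 5.7863 km/s.
Δv₂ = |v_t − v_c| = |5.7863 − 12.178| = 6.392 km/s.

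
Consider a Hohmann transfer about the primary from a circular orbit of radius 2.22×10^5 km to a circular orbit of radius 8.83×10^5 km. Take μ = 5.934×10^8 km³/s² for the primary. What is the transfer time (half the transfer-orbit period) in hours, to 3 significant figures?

Transfer-ellipse semi-major axis a_t = (r₁ + r₂)/2 = (2.220×10^5 + 8.830×10^5)/2 = 5.525×10^5 km.
Half the transfer-orbit period gives t = π√(a_t³/μ) = 52960 s.
Converting: 52960 s ÷ 3600 s/hour = 14.7 hours.

t = 14.7 hours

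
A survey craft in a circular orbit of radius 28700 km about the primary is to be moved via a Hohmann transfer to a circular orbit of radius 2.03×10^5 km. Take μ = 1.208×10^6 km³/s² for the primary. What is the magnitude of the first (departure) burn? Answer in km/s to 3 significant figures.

Transfer-ellipse semi-major axis a_t = (r₁ + r₂)/2 = (28700 + 2.030×10^5)/2 = 1.1585×10^5 km.
On the circular orbit at r = 28700 km, v_c = √(μ/r) = 6.488 km/s.
Transfer-orbit speed at the same r (vis-viva, a = a_t): v_t = √[μ(2/r − 1/a_t)] = 8.588 km/s.
Δv₁ = |v_t − v_c| = |8.588 − 6.488| = 2.100 km/s.

Δv₁ = 2.10 km/s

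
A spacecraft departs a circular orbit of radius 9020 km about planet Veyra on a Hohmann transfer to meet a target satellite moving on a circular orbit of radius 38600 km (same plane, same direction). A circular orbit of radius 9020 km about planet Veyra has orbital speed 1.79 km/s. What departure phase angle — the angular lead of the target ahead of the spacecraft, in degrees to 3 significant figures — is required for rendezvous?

From the circular-orbit relation v² = μ/r at r = 9020 km: μ = v²r = (1.79)² × 9020 = 28901.0 km³/s².
The Hohmann ellipse has a_t = (r₁ + r₂)/2 = 23810 km.
Transfer time t = π√(a_t³/μ) = 67890 s.
The target's mean motion on its circular orbit is ω₂ = √(μ/r₂³) = 2.242×10^-5 rad/s.
Angle swept by the target during transfer: ω₂·t = 1.522 rad = 87.20°.
The spacecraft traverses 180° on the transfer ellipse, so the target must lead by 180° − 87.20° = 92.8°.

φ = 92.8°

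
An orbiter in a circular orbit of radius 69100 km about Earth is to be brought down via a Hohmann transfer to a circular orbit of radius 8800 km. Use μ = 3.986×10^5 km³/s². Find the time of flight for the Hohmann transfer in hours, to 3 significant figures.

t = 10.6 hours

The Hohmann ellipse has a_t = (r₁ + r₂)/2 = 38950 km.
Half the transfer-orbit period gives t = π√(a_t³/μ) = 38250 s.
Converting: 38250 s ÷ 3600 s/hour = 10.6 hours.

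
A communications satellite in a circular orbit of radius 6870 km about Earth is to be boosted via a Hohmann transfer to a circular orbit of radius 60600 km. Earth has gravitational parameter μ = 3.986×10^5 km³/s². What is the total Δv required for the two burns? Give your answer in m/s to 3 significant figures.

The Hohmann ellipse has a_t = (r₁ + r₂)/2 = 33735 km.
At r₁ the circular-orbit speed is v₁ = √(μ/r₁) = 7.6171 km/s.
On the transfer ellipse at r₁, vis-viva equation gives v_p = √[μ(2/r₁ − 1/a_t)] = 10.209 km/s.
First burn Δv₁ = |v_p − v₁| = 2.592 km/s.
At r₂, v₂ = √(μ/r₂) = 2.5647 km/s.
Transfer-orbit speed at r₂: v_a = √[μ(2/r₂ − 1/a_t)] = 1.1574 km/s.
Second burn Δv₂ = |v₂ − v_a| = 1.407 km/s.
Δv = Δv₁ + Δv₂ = 2.592 + 1.407 = 3.999 km/s.

Δv = 4000 m/s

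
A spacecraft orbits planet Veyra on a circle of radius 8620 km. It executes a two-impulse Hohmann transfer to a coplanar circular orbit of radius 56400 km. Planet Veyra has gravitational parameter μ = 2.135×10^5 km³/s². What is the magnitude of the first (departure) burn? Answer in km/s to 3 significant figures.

Semi-major axis of the transfer orbit: a_t = (8620 + 56400)/2 = 32510 km.
Circular speed at r = 8620 km: v_c = √(μ/r) = 4.977 km/s.
Transfer-orbit speed at the same r (vis-viva, a = a_t): v_t = √[μ(2/r − 1/a_t)] = 6.555 km/s.
Δv₁ = |v_t − v_c| = |6.555 − 4.977| = 1.578 km/s.

Δv₁ = 1.58 km/s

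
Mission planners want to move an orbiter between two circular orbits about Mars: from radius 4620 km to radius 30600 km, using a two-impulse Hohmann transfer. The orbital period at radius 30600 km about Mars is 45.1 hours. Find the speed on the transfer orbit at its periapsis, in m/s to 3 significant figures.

v = 4020 m/s

From Kepler's third law T² = 4π²r³/μ at r = 30600 km, T = 45.1 hours = 45.1 × 3600 s = 1.6236×10^5 s: μ = 4π²r³/T² = 42910.7 km³/s².
The Hohmann ellipse has a_t = (r₁ + r₂)/2 = 17610 km.
The periapsis of the transfer ellipse is at r = 4620 km.
From the vis-viva equation, v = √[μ(2/r − 1/a_t)] = 4.017 km/s.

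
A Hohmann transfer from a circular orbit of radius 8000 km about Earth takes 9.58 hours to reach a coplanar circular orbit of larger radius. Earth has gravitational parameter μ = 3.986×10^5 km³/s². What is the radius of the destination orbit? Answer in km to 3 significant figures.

Transfer time t = 9.58 hours = 34488 s, and t = π√(a_t³/μ).
So a_t = (μ t²/π²)^(1/3) = (3.986×10^5 × (34488)² / π²)^(1/3) = 36352 km.
Since a_t = (r₁ + r₂)/2, r₂ = 2a_t − r₁ = 2×36352 − 8000 = 64704 km.

r₂ = 64700 km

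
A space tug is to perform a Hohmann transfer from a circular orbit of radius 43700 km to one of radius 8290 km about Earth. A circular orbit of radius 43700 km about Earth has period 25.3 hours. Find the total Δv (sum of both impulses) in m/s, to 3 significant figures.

Δv = 3360 m/s

From Kepler's third law T² = 4π²r³/μ at r = 43700 km, T = 25.3 hours = 25.3 × 3600 s = 91080 s: μ = 4π²r³/T² = 3.97153×10^5 km³/s².
Transfer-ellipse semi-major axis a_t = (r₁ + r₂)/2 = (43700 + 8290)/2 = 25995 km.
Circular speed at r₁: v₁ = √(μ/r₁) = √(3.97153×10^5/43700) = 3.0147 km/s.
On the transfer ellipse at r₁, vis-viva equation gives v_a = √[μ(2/r₁ − 1/a_t)] = 1.7024 km/s.
First burn Δv₁ = |v_a − v₁| = 1.312 km/s.
At r₂, v₂ = √(μ/r₂) = 6.9215 km/s.
Transfer-orbit speed at r₂: v_p = √[μ(2/r₂ − 1/a_t)] = 8.9742 km/s.
Second burn Δv₂ = |v₂ − v_p| = 2.053 km/s.
Total Δv = Δv₁ + Δv₂ = 3.365 km/s.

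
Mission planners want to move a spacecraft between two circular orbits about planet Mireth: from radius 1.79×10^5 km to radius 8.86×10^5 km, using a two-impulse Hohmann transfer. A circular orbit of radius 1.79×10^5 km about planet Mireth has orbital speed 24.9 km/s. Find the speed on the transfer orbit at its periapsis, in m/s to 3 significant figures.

v = 32100 m/s

From the circular-orbit relation v² = μ/r at r = 1.79×10^5 km: μ = v²r = (24.9)² × 1.79×10^5 = 1.10982×10^8 km³/s².
Semi-major axis of the transfer orbit: a_t = (1.790×10^5 + 8.860×10^5)/2 = 5.325×10^5 km.
At periapsis, r = 1.790×10^5 km.
From the vis-viva equation, v = √[μ(2/r − 1/a_t)] = 32.12 km/s.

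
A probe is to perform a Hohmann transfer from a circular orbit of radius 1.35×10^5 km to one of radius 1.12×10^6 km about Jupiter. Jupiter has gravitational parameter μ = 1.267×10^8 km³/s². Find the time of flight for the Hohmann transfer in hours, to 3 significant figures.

The Hohmann ellipse has a_t = (r₁ + r₂)/2 = 6.275×10^5 km.
By Kepler's third law the transfer-orbit period is T = 2π√(a_t³/μ), so t = T/2 = 1.387×10^5 s.
Converting: 1.387×10^5 s ÷ 3600 s/hour = 38.5 hours.

t = 38.5 hours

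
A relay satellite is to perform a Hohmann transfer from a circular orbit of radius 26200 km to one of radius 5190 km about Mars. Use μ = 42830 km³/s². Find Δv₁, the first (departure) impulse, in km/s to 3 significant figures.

Δv₁ = 0.543 km/s

Transfer-ellipse semi-major axis a_t = (r₁ + r₂)/2 = (26200 + 5190)/2 = 15695 km.
On the circular orbit at r = 26200 km, v_c = √(μ/r) = 1.27857 km/s.
Transfer-orbit speed at the same r (vis-viva, a = a_t): v_t = √[μ(2/r − 1/a_t)] = 0.735235 km/s.
Δv₁ = |v_t − v_c| = |0.735235 − 1.27857| = 0.5433 km/s.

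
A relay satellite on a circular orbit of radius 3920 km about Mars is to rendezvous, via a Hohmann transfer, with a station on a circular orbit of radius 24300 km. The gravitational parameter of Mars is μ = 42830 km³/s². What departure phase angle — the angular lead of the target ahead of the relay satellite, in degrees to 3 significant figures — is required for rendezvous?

φ = 100°

Transfer-ellipse semi-major axis a_t = (r₁ + r₂)/2 = (3920 + 24300)/2 = 14110 km.
The half-period of the transfer ellipse is t = π√(a_t³/μ) = 25440 s.
Target angular speed ω₂ = √(μ/r₂³) = 5.463×10^-5 rad/s.
Angle swept by the target during transfer: ω₂·t = 1.390 rad = 79.64°.
The relay satellite traverses 180° on the transfer ellipse, so the target must lead by 180° − 79.64° = 100°.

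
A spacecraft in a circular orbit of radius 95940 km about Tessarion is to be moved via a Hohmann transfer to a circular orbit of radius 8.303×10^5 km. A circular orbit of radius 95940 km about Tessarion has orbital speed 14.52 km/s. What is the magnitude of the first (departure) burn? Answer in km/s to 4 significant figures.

Δv₁ = 4.922 km/s

From the circular-orbit relation v² = μ/r at r = 95940 km: μ = v²r = (14.52)² × 95940 = 2.02271×10^7 km³/s².
Transfer-ellipse semi-major axis a_t = (r₁ + r₂)/2 = (95940 + 8.303×10^5)/2 = 4.6312×10^5 km.
On the circular orbit at r = 95940 km, v_c = √(μ/r) = 14.520 km/s.
Transfer-orbit speed at the same r (vis-viva, a = a_t): v_t = √[μ(2/r − 1/a_t)] = 19.442 km/s.
Δv₁ = |v_t − v_c| = |19.442 − 14.520| = 4.922 km/s.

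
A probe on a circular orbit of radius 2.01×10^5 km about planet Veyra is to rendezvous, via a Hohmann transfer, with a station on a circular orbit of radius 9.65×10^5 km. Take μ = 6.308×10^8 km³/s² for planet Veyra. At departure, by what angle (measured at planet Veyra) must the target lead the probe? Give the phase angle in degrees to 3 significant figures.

Transfer-ellipse semi-major axis a_t = (r₁ + r₂)/2 = (2.010×10^5 + 9.650×10^5)/2 = 5.830×10^5 km.
Transfer time t = π√(a_t³/μ) = 55681 s.
The target's mean motion on its circular orbit is ω₂ = √(μ/r₂³) = 2.6494×10^-5 rad/s.
Angle swept by the target during transfer: ω₂·t = 1.4752 rad = 84.52°.
Arrival is 180° from departure on the ellipse, so φ = 180° − 84.52° = 95.5°.

φ = 95.5°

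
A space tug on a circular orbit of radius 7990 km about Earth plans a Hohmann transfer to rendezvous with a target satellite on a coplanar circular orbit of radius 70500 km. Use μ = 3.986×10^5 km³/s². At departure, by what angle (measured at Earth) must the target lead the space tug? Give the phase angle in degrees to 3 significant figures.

φ = 105°

The Hohmann ellipse has a_t = (r₁ + r₂)/2 = 39245 km.
The half-period of the transfer ellipse is t = π√(a_t³/μ) = 38686 s.
Target angular speed ω₂ = √(μ/r₂³) = 3.3728×10^-5 rad/s.
Angle swept by the target during transfer: ω₂·t = 1.3048 rad = 74.76°.
The space tug traverses 180° on the transfer ellipse, so the target must lead by 180° − 74.76° = 105°.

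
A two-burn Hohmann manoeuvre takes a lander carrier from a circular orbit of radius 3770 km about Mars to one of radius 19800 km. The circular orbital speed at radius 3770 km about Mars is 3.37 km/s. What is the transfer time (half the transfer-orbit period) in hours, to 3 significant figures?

t = 5.40 hours

From the circular-orbit relation v² = μ/r at r = 3770 km: μ = v²r = (3.37)² × 3770 = 42815.5 km³/s².
Semi-major axis of the transfer orbit: a_t = (3770 + 19800)/2 = 11785 km.
By Kepler's third law the transfer-orbit period is T = 2π√(a_t³/μ), so t = T/2 = 19424 s.
Converting: 19424 s ÷ 3600 s/hour = 5.40 hours.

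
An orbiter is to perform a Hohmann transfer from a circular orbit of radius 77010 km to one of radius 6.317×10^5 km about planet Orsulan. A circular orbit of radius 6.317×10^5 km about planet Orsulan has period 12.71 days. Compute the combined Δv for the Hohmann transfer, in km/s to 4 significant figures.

Δv = 5.399 km/s

From Kepler's third law T² = 4π²r³/μ at r = 6.317×10^5 km, T = 12.71 days = 12.71 × 86400 s = 1.098144×10^6 s: μ = 4π²r³/T² = 8.25228×10^6 km³/s².
The Hohmann ellipse has a_t = (r₁ + r₂)/2 = 3.54355×10^5 km.
Circular speed at r₁: v₁ = √(μ/r₁) = √(8.25228×10^6/77010) = 10.35 km/s.
On the transfer ellipse at r₁, v² = μ(2/r − 1/a) gives v_p = √[μ(2/r₁ − 1/a_t)] = 13.82 km/s.
First burn Δv₁ = |v_p − v₁| = 3.470 km/s.
At r₂, v₂ = √(μ/r₂) = 3.614 km/s.
Transfer-orbit speed at r₂: v_a = √[μ(2/r₂ − 1/a_t)] = 1.685 km/s.
Second burn Δv₂ = |v₂ − v_a| = 1.929 km/s.
Total Δv = Δv₁ + Δv₂ = 5.399 km/s.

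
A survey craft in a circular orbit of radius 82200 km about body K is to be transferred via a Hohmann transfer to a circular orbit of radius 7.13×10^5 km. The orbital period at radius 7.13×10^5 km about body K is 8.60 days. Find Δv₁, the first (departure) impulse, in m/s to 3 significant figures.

Δv₁ = 6020 m/s

From Kepler's third law T² = 4π²r³/μ at r = 7.13×10^5 km, T = 8.60 days = 8.60 × 86400 s = 7.4304×10^5 s: μ = 4π²r³/T² = 2.59181×10^7 km³/s².
The Hohmann ellipse has a_t = (r₁ + r₂)/2 = 3.976×10^5 km.
On the circular orbit at r = 82200 km, v_c = √(μ/r) = 17.757 km/s.
Transfer-orbit speed at the same r (vis-viva, a = a_t): v_t = √[μ(2/r − 1/a_t)] = 23.779 km/s.
Δv₁ = |v_t − v_c| = |23.779 − 17.757| = 6.022 km/s.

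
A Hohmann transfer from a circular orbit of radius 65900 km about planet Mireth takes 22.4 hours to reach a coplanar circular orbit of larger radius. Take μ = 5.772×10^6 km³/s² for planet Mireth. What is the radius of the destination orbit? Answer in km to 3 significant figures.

r₂ = 2.46×10^5 km

Transfer time t = 22.4 hours = 80640 s, and t = π√(a_t³/μ).
So a_t = (μ t²/π²)^(1/3) = (5.772×10^6 × (80640)² / π²)^(1/3) = 1.5609×10^5 km.
Since a_t = (r₁ + r₂)/2, r₂ = 2a_t − r₁ = 2×1.5609×10^5 − 65900 = 2.4628×10^5 km.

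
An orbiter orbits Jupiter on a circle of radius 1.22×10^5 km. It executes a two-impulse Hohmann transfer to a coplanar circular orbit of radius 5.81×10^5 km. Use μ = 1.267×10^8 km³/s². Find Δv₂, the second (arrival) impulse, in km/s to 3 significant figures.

Δv₂ = 6.07 km/s

Semi-major axis of the transfer orbit: a_t = (1.220×10^5 + 5.810×10^5)/2 = 3.515×10^5 km.
Circular speed at r = 5.810×10^5 km: v_c = √(μ/r) = 14.767 km/s.
Transfer-orbit speed at the same r (vis-viva, a = a_t): v_t = √[μ(2/r − 1/a_t)] = 8.7000 km/s.
Δv₂ = |v_t − v_c| = |8.7000 − 14.767| = 6.067 km/s.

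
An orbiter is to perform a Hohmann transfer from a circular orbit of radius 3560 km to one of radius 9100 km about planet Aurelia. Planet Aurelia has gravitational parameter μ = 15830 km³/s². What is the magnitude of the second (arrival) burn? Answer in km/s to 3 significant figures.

The Hohmann ellipse has a_t = (r₁ + r₂)/2 = 6330 km.
On the circular orbit at r = 9100 km, v_c = √(μ/r) = 1.3189 km/s.
Vis-viva on the transfer ellipse at r = 9100 km gives v_t = √[μ(2/r − 1/a_t)] = 0.98911 km/s.
Δv₂ = |v_t − v_c| = |0.98911 − 1.3189| = 0.3298 km/s.

Δv₂ = 0.330 km/s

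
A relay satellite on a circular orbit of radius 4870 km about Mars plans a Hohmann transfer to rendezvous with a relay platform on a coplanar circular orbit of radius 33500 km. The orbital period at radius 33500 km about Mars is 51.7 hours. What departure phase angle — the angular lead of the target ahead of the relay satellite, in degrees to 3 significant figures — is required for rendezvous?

φ = 102°

From Kepler's third law T² = 4π²r³/μ at r = 33500 km, T = 51.7 hours = 51.7 × 3600 s = 1.8612×10^5 s: μ = 4π²r³/T² = 42845.8 km³/s².
The Hohmann ellipse has a_t = (r₁ + r₂)/2 = 19185 km.
Transfer time t = π√(a_t³/μ) = 40330 s.
Target angular speed ω₂ = √(μ/r₂³) = 3.376×10^-5 rad/s.
Angle swept by the target during transfer: ω₂·t = 1.3615 rad = 78.01°.
Arrival is 180° from departure on the ellipse, so φ = 180° − 78.01° = 102°.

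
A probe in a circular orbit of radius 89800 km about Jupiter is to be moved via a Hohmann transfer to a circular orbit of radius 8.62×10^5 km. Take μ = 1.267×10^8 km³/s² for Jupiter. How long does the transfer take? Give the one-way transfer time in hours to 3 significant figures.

Semi-major axis of the transfer orbit: a_t = (89800 + 8.620×10^5)/2 = 4.759×10^5 km.
Half the transfer-orbit period gives t = π√(a_t³/μ) = 91630 s.
Converting: 91630 s ÷ 3600 s/hour = 25.5 hours.

t = 25.5 hours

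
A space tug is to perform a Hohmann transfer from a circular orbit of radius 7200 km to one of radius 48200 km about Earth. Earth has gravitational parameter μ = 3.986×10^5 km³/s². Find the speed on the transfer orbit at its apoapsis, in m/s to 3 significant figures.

Transfer-ellipse semi-major axis a_t = (r₁ + r₂)/2 = (7200 + 48200)/2 = 27700 km.
The apoapsis of the transfer ellipse is at r = 48200 km.
Vis-viva: v = √[μ(2/r − 1/a_t)] = √[3.986×10^5 × (2/48200 − 1/27700)] = 1.466 km/s.

v = 1470 m/s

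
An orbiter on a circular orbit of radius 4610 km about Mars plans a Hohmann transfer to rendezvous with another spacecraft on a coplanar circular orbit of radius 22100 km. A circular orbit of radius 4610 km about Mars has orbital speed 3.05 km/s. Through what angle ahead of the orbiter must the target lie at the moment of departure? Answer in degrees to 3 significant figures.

From the circular-orbit relation v² = μ/r at r = 4610 km: μ = v²r = (3.05)² × 4610 = 42884.5 km³/s².
Transfer-ellipse semi-major axis a_t = (r₁ + r₂)/2 = (4610 + 22100)/2 = 13355 km.
The half-period of the transfer ellipse is t = π√(a_t³/μ) = 23413 s.
The target's mean motion on its circular orbit is ω₂ = √(μ/r₂³) = 6.3032×10^-5 rad/s.
Angle swept by the target during transfer: ω₂·t = 1.4758 rad = 84.56°.
The orbiter traverses 180° on the transfer ellipse, so the target must lead by 180° − 84.56° = 95.4°.

φ = 95.4°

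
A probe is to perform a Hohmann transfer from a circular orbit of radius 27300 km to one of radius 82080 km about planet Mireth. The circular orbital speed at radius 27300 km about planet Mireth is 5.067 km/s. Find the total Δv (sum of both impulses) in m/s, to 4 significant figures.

From the circular-orbit relation v² = μ/r at r = 27300 km: μ = v²r = (5.067)² × 27300 = 7.00914×10^5 km³/s².
Semi-major axis of the transfer orbit: a_t = (27300 + 82080)/2 = 54690 km.
At r₁ the circular-orbit speed is v₁ = √(μ/r₁) = 5.067 km/s.
Transfer-orbit speed at r₁ (v² = μ(2/r − 1/a)): v_p = √[μ(2/r₁ − 1/a_t)] = 6.207 km/s.
First burn Δv₁ = |v_p − v₁| = 1.140 km/s.
Circular speed at r₂: v₂ = √(μ/r₂) = 2.9222 km/s.
Transfer-orbit speed at r₂: v_a = √[μ(2/r₂ − 1/a_t)] = 2.0646 km/s.
Second burn Δv₂ = |v₂ − v_a| = 0.8576 km/s.
Total Δv = Δv₁ + Δv₂ = 1.998 km/s.

Δv = 1998 m/s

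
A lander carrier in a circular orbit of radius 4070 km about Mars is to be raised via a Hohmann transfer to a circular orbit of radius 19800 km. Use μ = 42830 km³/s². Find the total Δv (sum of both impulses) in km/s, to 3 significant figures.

Semi-major axis of the transfer orbit: a_t = (4070 + 19800)/2 = 11935 km.
Circular speed at r₁: v₁ = √(μ/r₁) = √(42830/4070) = 3.2440 km/s.
Transfer-orbit speed at r₁ (vis-viva equation): v_p = √[μ(2/r₁ − 1/a_t)] = 4.1783 km/s.
First burn Δv₁ = |v_p − v₁| = 0.9343 km/s.
Circular speed at r₂: v₂ = √(μ/r₂) = 1.4708 km/s.
Transfer-orbit speed at r₂: v_a = √[μ(2/r₂ − 1/a_t)] = 0.85887 km/s.
Second burn Δv₂ = |v₂ − v_a| = 0.6119 km/s.
Δv = Δv₁ + Δv₂ = 0.9343 + 0.6119 = 1.546 km/s.

Δv = 1.55 km/s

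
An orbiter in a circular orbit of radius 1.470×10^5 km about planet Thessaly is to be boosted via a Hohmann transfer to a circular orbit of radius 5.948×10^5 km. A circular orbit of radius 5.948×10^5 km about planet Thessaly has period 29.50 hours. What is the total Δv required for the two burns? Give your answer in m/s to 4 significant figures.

From Kepler's third law T² = 4π²r³/μ at r = 5.948×10^5 km, T = 29.50 hours = 29.50 × 3600 s = 1.062×10^5 s: μ = 4π²r³/T² = 7.36586×10^8 km³/s².
Semi-major axis of the transfer orbit: a_t = (1.470×10^5 + 5.948×10^5)/2 = 3.709×10^5 km.
At r₁ the circular-orbit speed is v₁ = √(μ/r₁) = 70.79 km/s.
Transfer-orbit speed at r₁ (vis-viva equation): v_p = √[μ(2/r₁ − 1/a_t)] = 89.64 km/s.
First burn Δv₁ = |v_p − v₁| = 18.85 km/s.
At r₂, v₂ = √(μ/r₂) = 35.19 km/s.
Transfer-orbit speed at r₂: v_a = √[μ(2/r₂ − 1/a_t)] = 22.15 km/s.
Second burn Δv₂ = |v₂ − v_a| = 13.04 km/s.
Δv = Δv₁ + Δv₂ = 18.85 + 13.04 = 31.89 km/s.

Δv = 31890 m/s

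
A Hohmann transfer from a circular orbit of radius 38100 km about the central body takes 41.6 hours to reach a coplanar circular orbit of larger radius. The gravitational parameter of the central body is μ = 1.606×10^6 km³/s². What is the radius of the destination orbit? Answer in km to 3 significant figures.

r₂ = 2.70×10^5 km

Transfer time t = 41.6 hours = 1.4976×10^5 s, and t = π√(a_t³/μ).
So a_t = (μ t²/π²)^(1/3) = (1.606×10^6 × (1.4976×10^5)² / π²)^(1/3) = 1.5396×10^5 km.
Since a_t = (r₁ + r₂)/2, r₂ = 2a_t − r₁ = 2×1.5396×10^5 − 38100 = 2.6982×10^5 km.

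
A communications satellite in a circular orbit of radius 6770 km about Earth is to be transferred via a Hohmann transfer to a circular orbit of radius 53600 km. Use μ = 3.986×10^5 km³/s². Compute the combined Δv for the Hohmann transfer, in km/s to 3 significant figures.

Δv = 3.99 km/s

Transfer-ellipse semi-major axis a_t = (r₁ + r₂)/2 = (6770 + 53600)/2 = 30185 km.
At r₁ the circular-orbit speed is v₁ = √(μ/r₁) = 7.6732 km/s.
On the transfer ellipse at r₁, v² = μ(2/r − 1/a) gives v_p = √[μ(2/r₁ − 1/a_t)] = 10.225 km/s.
First burn Δv₁ = |v_p − v₁| = 2.5518 km/s.
At r₂, v₂ = √(μ/r₂) = 2.7270 km/s.
Transfer-orbit speed at r₂: v_a = √[μ(2/r₂ − 1/a_t)] = 1.2915 km/s.
Second burn Δv₂ = |v₂ − v_a| = 1.4355 km/s.
Δv = Δv₁ + Δv₂ = 2.5518 + 1.4355 = 3.987 km/s.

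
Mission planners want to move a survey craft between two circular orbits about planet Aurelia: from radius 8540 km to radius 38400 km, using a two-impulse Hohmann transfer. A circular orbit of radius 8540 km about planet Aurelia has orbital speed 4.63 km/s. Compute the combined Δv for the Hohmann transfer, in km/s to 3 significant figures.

Δv = 2.16 km/s

From the circular-orbit relation v² = μ/r at r = 8540 km: μ = v²r = (4.63)² × 8540 = 1.83071×10^5 km³/s².
Transfer-ellipse semi-major axis a_t = (r₁ + r₂)/2 = (8540 + 38400)/2 = 23470 km.
At r₁ the circular-orbit speed is v₁ = √(μ/r₁) = 4.6300 km/s.
Transfer-orbit speed at r₁ (vis-viva equation): v_p = √[μ(2/r₁ − 1/a_t)] = 5.9223 km/s.
First burn Δv₁ = |v_p − v₁| = 1.2923 km/s.
Circular speed at r₂: v₂ = √(μ/r₂) = 2.183455 km/s.
Transfer-orbit speed at r₂: v_a = √[μ(2/r₂ − 1/a_t)] = 1.317094 km/s.
Second burn Δv₂ = |v₂ − v_a| = 0.86636 km/s.
Total Δv = Δv₁ + Δv₂ = 2.159 km/s.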